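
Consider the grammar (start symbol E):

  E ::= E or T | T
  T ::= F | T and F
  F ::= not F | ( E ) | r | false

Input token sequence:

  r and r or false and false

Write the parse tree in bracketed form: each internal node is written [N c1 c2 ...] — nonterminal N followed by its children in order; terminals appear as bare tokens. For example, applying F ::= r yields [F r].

E
E or T
T or T
T and F or T
F and F or T
r and F or T
r and r or T
r and r or T and F
r and r or F and F
r and r or false and F
r and r or false and false

[E [E [T [T [F r]] and [F r]]] or [T [T [F false]] and [F false]]]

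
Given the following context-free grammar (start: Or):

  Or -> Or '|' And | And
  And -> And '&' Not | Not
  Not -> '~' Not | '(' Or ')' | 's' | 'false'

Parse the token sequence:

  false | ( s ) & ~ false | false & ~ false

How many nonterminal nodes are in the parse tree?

18

[Or [Or [Or [And [Not false]]] | [And [And [Not ( [Or [And [Not s]]] )]] & [Not ~ [Not false]]]] | [And [And [Not false]] & [Not ~ [Not false]]]]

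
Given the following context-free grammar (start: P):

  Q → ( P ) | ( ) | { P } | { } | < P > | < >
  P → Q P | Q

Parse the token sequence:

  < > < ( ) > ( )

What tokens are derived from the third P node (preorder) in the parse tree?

[P [Q < >] [P [Q < [P [Q ( )]] >] [P [Q ( )]]]]

( )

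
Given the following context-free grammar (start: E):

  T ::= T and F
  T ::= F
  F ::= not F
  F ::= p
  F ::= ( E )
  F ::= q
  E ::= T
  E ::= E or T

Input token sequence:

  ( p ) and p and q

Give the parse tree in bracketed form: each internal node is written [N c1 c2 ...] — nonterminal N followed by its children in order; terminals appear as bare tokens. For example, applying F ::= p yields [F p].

[E [T [T [T [F ( [E [T [F p]]] )]] and [F p]] and [F q]]]

E
T
T and F
T and F and F
F and F and F
( E ) and F and F
( T ) and F and F
( F ) and F and F
( p ) and F and F
( p ) and p and F
( p ) and p and q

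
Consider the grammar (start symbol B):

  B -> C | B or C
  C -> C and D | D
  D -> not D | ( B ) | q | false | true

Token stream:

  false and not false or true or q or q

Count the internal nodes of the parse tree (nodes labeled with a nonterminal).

[B [B [B [B [C [C [D false]] and [D not [D false]]]] or [C [D true]]] or [C [D q]]] or [C [D q]]]

15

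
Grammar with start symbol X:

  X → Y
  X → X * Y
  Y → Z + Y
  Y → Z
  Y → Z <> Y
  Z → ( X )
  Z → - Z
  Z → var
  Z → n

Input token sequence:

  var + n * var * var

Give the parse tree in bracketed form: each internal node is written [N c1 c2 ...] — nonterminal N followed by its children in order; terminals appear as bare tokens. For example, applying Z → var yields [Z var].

[X [X [X [Y [Z var] + [Y [Z n]]]] * [Y [Z var]]] * [Y [Z var]]]

X
X * Y
X * Y * Y
Y * Y * Y
Z + Y * Y * Y
var + Y * Y * Y
var + Z * Y * Y
var + n * Y * Y
var + n * Z * Y
var + n * var * Y
var + n * var * Z
var + n * var * var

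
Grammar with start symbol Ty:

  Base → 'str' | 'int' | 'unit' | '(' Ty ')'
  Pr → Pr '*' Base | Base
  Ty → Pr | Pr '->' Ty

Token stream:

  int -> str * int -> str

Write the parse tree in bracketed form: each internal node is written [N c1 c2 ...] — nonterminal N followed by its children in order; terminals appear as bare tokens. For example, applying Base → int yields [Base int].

Ty
Pr -> Ty
Base -> Ty
int -> Ty
int -> Pr -> Ty
int -> Pr * Base -> Ty
int -> Base * Base -> Ty
int -> str * Base -> Ty
int -> str * int -> Ty
int -> str * int -> Pr
int -> str * int -> Base
int -> str * int -> str

[Ty [Pr [Base int]] -> [Ty [Pr [Pr [Base str]] * [Base int]] -> [Ty [Pr [Base str]]]]]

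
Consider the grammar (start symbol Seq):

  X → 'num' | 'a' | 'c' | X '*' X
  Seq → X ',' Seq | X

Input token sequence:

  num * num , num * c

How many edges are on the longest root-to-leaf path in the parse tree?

[Seq [X [X num] * [X num]] , [Seq [X [X num] * [X c]]]]

4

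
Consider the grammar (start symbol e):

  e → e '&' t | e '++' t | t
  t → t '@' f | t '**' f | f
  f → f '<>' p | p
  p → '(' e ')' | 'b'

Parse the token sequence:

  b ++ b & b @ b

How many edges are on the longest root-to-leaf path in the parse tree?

6

[e [e [e [t [f [p b]]]] ++ [t [f [p b]]]] & [t [t [f [p b]]] @ [f [p b]]]]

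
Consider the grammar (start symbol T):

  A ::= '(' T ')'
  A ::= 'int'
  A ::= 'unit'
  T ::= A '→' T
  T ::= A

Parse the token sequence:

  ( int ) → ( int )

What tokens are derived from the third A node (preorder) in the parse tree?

[T [A ( [T [A int]] )] → [T [A ( [T [A int]] )]]]

( int )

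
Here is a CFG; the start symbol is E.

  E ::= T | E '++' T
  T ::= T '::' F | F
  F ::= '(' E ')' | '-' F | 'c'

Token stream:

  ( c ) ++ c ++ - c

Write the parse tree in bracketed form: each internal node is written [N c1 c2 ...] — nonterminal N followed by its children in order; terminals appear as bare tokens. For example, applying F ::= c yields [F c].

[E [E [E [T [F ( [E [T [F c]]] )]]] ++ [T [F c]]] ++ [T [F - [F c]]]]

E
E ++ T
E ++ T ++ T
T ++ T ++ T
F ++ T ++ T
( E ) ++ T ++ T
( T ) ++ T ++ T
( F ) ++ T ++ T
( c ) ++ T ++ T
( c ) ++ F ++ T
( c ) ++ c ++ T
( c ) ++ c ++ F
( c ) ++ c ++ - F
( c ) ++ c ++ - c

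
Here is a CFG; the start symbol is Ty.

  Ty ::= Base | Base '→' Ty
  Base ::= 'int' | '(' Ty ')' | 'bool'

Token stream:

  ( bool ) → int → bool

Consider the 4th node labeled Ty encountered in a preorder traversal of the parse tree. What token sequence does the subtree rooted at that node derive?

bool

[Ty [Base ( [Ty [Base bool]] )] → [Ty [Base int] → [Ty [Base bool]]]]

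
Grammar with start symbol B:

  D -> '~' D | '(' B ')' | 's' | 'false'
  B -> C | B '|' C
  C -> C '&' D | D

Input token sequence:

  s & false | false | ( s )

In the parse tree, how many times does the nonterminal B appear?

4

[B [B [B [C [C [D s]] & [D false]]] | [C [D false]]] | [C [D ( [B [C [D s]]] )]]]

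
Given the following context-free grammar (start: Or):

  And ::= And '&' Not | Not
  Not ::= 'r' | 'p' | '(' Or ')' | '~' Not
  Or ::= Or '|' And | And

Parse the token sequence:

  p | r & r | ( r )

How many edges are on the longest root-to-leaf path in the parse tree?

6

[Or [Or [Or [And [Not p]]] | [And [And [Not r]] & [Not r]]] | [And [Not ( [Or [And [Not r]]] )]]]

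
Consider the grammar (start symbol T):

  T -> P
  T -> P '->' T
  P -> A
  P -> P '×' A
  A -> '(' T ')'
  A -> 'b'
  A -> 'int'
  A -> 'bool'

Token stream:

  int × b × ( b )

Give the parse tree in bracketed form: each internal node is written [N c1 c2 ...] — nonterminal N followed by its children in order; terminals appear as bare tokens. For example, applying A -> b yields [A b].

T
P
P × A
P × A × A
A × A × A
int × A × A
int × b × A
int × b × ( T )
int × b × ( P )
int × b × ( A )
int × b × ( b )

[T [P [P [P [A int]] × [A b]] × [A ( [T [P [A b]]] )]]]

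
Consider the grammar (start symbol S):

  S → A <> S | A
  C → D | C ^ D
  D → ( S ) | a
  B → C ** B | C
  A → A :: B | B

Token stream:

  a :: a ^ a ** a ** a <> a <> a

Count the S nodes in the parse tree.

[S [A [A [B [C [D a]]]] :: [B [C [C [D a]] ^ [D a]] ** [B [C [D a]] ** [B [C [D a]]]]]] <> [S [A [B [C [D a]]]] <> [S [A [B [C [D a]]]]]]]

3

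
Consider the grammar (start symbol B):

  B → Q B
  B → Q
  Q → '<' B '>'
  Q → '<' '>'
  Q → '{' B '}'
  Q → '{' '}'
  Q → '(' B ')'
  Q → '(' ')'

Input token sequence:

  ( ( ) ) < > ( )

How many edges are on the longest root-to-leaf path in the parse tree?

[B [Q ( [B [Q ( )]] )] [B [Q < >] [B [Q ( )]]]]

4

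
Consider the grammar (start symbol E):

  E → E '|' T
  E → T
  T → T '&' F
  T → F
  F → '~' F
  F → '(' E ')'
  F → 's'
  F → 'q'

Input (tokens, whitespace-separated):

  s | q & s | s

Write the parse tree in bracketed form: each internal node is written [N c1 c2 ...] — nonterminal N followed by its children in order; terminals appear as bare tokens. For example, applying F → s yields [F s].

[E [E [E [T [F s]]] | [T [T [F q]] & [F s]]] | [T [F s]]]

E
E | T
E | T | T
T | T | T
F | T | T
s | T | T
s | T & F | T
s | F & F | T
s | q & F | T
s | q & s | T
s | q & s | F
s | q & s | s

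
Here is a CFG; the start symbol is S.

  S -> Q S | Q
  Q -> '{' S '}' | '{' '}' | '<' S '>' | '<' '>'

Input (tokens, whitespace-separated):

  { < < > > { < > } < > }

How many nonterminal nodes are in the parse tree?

[S [Q { [S [Q < [S [Q < >]] >] [S [Q { [S [Q < >]] }] [S [Q < >]]]] }]]

12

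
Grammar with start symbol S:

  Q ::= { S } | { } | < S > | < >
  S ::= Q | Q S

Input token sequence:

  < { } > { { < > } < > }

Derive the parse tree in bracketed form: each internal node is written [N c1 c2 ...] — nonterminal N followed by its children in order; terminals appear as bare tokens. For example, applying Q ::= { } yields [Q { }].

[S [Q < [S [Q { }]] >] [S [Q { [S [Q { [S [Q < >]] }] [S [Q < >]]] }]]]

S
Q S
< S > S
< Q > S
< { } > S
< { } > Q
< { } > { S }
< { } > { Q S }
< { } > { { S } S }
< { } > { { Q } S }
< { } > { { < > } S }
< { } > { { < > } Q }
< { } > { { < > } < > }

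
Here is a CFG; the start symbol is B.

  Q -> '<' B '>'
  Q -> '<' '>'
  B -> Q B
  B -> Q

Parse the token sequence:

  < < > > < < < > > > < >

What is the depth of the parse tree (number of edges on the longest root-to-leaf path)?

[B [Q < [B [Q < >]] >] [B [Q < [B [Q < [B [Q < >]] >]] >] [B [Q < >]]]]

7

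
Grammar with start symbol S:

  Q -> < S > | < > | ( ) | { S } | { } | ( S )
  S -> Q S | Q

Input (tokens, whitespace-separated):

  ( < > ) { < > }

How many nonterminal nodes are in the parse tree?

[S [Q ( [S [Q < >]] )] [S [Q { [S [Q < >]] }]]]

8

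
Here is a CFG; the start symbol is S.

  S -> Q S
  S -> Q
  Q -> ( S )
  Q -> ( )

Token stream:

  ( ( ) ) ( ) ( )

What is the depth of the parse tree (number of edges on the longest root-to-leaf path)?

[S [Q ( [S [Q ( )]] )] [S [Q ( )] [S [Q ( )]]]]

4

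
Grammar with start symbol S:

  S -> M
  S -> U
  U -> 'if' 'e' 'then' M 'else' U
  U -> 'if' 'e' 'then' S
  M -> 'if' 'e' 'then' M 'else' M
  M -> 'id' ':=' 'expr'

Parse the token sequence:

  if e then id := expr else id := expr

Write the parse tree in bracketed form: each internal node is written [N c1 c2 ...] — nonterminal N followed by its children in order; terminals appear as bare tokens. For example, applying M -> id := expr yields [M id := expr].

[S [M if e then [M id := expr] else [M id := expr]]]

S
M
if e then M else M
if e then id := expr else M
if e then id := expr else id := expr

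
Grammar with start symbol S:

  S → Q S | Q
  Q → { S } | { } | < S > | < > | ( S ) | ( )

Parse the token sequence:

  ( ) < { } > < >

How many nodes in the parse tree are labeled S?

[S [Q ( )] [S [Q < [S [Q { }]] >] [S [Q < >]]]]

4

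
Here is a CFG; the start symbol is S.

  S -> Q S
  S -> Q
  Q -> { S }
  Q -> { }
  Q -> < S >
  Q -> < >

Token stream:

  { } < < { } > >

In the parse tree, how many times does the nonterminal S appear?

[S [Q { }] [S [Q < [S [Q < [S [Q { }]] >]] >]]]

4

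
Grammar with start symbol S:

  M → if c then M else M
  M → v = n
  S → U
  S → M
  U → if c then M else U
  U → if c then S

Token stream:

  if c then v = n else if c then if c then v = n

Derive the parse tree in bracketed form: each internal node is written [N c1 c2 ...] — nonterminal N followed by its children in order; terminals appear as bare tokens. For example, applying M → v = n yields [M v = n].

[S [U if c then [M v = n] else [U if c then [S [U if c then [S [M v = n]]]]]]]

S
U
if c then M else U
if c then v = n else U
if c then v = n else if c then S
if c then v = n else if c then U
if c then v = n else if c then if c then S
if c then v = n else if c then if c then M
if c then v = n else if c then if c then v = n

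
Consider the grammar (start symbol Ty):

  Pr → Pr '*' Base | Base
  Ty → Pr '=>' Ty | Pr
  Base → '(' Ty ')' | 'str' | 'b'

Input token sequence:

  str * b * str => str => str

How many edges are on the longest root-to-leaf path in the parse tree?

[Ty [Pr [Pr [Pr [Base str]] * [Base b]] * [Base str]] => [Ty [Pr [Base str]] => [Ty [Pr [Base str]]]]]

5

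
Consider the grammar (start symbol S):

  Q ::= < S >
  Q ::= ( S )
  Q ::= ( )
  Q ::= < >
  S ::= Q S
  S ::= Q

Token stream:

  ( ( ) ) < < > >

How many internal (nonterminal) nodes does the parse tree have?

8

[S [Q ( [S [Q ( )]] )] [S [Q < [S [Q < >]] >]]]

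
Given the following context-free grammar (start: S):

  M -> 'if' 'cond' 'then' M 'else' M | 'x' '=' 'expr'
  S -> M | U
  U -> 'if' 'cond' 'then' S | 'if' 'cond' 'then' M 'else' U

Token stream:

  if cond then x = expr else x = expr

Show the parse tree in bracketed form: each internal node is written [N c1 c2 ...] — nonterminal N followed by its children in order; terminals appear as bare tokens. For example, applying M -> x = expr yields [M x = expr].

S
M
if cond then M else M
if cond then x = expr else M
if cond then x = expr else x = expr

[S [M if cond then [M x = expr] else [M x = expr]]]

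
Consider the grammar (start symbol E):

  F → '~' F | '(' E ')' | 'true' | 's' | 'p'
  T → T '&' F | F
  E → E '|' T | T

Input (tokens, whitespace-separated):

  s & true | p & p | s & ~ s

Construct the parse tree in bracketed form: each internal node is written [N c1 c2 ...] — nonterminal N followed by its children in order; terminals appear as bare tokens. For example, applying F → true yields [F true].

[E [E [E [T [T [F s]] & [F true]]] | [T [T [F p]] & [F p]]] | [T [T [F s]] & [F ~ [F s]]]]

E
E | T
E | T | T
T | T | T
T & F | T | T
F & F | T | T
s & F | T | T
s & true | T | T
s & true | T & F | T
s & true | F & F | T
s & true | p & F | T
s & true | p & p | T
s & true | p & p | T & F
s & true | p & p | F & F
s & true | p & p | s & F
s & true | p & p | s & ~ F
s & true | p & p | s & ~ s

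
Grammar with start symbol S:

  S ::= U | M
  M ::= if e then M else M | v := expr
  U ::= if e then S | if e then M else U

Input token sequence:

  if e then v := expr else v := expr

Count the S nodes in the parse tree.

[S [M if e then [M v := expr] else [M v := expr]]]

1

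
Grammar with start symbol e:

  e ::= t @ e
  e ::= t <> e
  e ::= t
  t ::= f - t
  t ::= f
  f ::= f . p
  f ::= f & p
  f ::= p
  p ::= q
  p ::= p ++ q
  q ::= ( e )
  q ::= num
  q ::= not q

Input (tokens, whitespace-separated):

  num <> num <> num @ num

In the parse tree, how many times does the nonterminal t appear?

4

[e [t [f [p [q num]]]] <> [e [t [f [p [q num]]]] <> [e [t [f [p [q num]]]] @ [e [t [f [p [q num]]]]]]]]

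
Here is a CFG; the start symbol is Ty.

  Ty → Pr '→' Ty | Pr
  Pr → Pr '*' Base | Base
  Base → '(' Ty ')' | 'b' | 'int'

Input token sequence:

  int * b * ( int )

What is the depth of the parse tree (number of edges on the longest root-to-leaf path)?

[Ty [Pr [Pr [Pr [Base int]] * [Base b]] * [Base ( [Ty [Pr [Base int]]] )]]]

6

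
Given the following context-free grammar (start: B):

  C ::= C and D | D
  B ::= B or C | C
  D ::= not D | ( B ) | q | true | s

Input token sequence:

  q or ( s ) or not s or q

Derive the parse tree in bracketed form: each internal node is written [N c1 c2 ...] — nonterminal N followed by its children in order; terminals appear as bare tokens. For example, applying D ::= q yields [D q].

B
B or C
B or C or C
B or C or C or C
C or C or C or C
D or C or C or C
q or C or C or C
q or D or C or C
q or ( B ) or C or C
q or ( C ) or C or C
q or ( D ) or C or C
q or ( s ) or C or C
q or ( s ) or D or C
q or ( s ) or not D or C
q or ( s ) or not s or C
q or ( s ) or not s or D
q or ( s ) or not s or q

[B [B [B [B [C [D q]]] or [C [D ( [B [C [D s]]] )]]] or [C [D not [D s]]]] or [C [D q]]]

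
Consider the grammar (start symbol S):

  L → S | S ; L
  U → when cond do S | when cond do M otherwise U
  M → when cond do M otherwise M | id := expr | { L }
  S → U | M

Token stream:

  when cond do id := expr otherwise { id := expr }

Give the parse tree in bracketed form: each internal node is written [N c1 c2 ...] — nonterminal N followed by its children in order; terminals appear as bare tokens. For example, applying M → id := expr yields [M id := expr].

S
M
when cond do M otherwise M
when cond do id := expr otherwise M
when cond do id := expr otherwise { L }
when cond do id := expr otherwise { S }
when cond do id := expr otherwise { M }
when cond do id := expr otherwise { id := expr }

[S [M when cond do [M id := expr] otherwise [M { [L [S [M id := expr]]] }]]]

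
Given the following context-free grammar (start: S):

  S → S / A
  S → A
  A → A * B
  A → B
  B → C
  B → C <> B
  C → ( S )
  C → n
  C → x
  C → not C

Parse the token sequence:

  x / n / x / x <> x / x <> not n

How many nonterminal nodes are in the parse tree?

[S [S [S [S [S [A [B [C x]]]] / [A [B [C n]]]] / [A [B [C x]]]] / [A [B [C x] <> [B [C x]]]]] / [A [B [C x] <> [B [C not [C n]]]]]]

25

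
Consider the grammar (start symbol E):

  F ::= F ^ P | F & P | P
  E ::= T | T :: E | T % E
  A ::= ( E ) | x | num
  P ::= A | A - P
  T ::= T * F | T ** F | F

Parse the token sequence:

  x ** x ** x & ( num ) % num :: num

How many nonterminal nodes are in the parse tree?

[E [T [T [T [F [P [A x]]]] ** [F [P [A x]]]] ** [F [F [P [A x]]] & [P [A ( [E [T [F [P [A num]]]]] )]]]] % [E [T [F [P [A num]]]] :: [E [T [F [P [A num]]]]]]]

31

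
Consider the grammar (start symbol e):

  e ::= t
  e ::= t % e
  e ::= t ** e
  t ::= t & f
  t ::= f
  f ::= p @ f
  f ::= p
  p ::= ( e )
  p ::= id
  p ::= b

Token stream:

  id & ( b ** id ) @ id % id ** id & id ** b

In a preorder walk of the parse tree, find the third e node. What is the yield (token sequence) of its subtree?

[e [t [t [f [p id]]] & [f [p ( [e [t [f [p b]]] ** [e [t [f [p id]]]]] )] @ [f [p id]]]] % [e [t [f [p id]]] ** [e [t [t [f [p id]]] & [f [p id]]] ** [e [t [f [p b]]]]]]]

id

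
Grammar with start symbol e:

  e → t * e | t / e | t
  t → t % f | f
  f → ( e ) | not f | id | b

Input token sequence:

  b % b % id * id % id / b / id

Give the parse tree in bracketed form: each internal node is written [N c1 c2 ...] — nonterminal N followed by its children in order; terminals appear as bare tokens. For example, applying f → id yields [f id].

e
t * e
t % f * e
t % f % f * e
f % f % f * e
b % f % f * e
b % b % f * e
b % b % id * e
b % b % id * t / e
b % b % id * t % f / e
b % b % id * f % f / e
b % b % id * id % f / e
b % b % id * id % id / e
b % b % id * id % id / t / e
b % b % id * id % id / f / e
b % b % id * id % id / b / e
b % b % id * id % id / b / t
b % b % id * id % id / b / f
b % b % id * id % id / b / id

[e [t [t [t [f b]] % [f b]] % [f id]] * [e [t [t [f id]] % [f id]] / [e [t [f b]] / [e [t [f id]]]]]]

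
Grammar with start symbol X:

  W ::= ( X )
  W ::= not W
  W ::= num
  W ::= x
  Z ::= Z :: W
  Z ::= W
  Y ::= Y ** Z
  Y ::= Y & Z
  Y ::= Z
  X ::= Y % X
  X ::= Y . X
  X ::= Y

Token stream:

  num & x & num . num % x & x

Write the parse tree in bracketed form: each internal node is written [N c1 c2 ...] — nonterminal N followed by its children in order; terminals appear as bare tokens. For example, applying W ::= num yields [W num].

[X [Y [Y [Y [Z [W num]]] & [Z [W x]]] & [Z [W num]]] . [X [Y [Z [W num]]] % [X [Y [Y [Z [W x]]] & [Z [W x]]]]]]

X
Y . X
Y & Z . X
Y & Z & Z . X
Z & Z & Z . X
W & Z & Z . X
num & Z & Z . X
num & W & Z . X
num & x & Z . X
num & x & W . X
num & x & num . X
num & x & num . Y % X
num & x & num . Z % X
num & x & num . W % X
num & x & num . num % X
num & x & num . num % Y
num & x & num . num % Y & Z
num & x & num . num % Z & Z
num & x & num . num % W & Z
num & x & num . num % x & Z
num & x & num . num % x & W
num & x & num . num % x & x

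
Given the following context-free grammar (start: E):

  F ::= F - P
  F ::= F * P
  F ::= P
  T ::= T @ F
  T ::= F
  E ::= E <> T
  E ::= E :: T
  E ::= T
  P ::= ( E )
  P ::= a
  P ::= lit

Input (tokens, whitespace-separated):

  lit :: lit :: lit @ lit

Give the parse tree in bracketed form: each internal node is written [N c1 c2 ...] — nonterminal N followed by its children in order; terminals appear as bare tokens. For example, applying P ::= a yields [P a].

[E [E [E [T [F [P lit]]]] :: [T [F [P lit]]]] :: [T [T [F [P lit]]] @ [F [P lit]]]]

E
E :: T
E :: T :: T
T :: T :: T
F :: T :: T
P :: T :: T
lit :: T :: T
lit :: F :: T
lit :: P :: T
lit :: lit :: T
lit :: lit :: T @ F
lit :: lit :: F @ F
lit :: lit :: P @ F
lit :: lit :: lit @ F
lit :: lit :: lit @ P
lit :: lit :: lit @ lit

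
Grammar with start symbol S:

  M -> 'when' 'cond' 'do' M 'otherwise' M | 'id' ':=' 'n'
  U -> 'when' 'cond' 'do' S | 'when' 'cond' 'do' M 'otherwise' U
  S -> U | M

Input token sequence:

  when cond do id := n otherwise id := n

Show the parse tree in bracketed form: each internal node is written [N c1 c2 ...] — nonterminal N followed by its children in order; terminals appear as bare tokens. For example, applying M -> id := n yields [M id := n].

[S [M when cond do [M id := n] otherwise [M id := n]]]

S
M
when cond do M otherwise M
when cond do id := n otherwise M
when cond do id := n otherwise id := n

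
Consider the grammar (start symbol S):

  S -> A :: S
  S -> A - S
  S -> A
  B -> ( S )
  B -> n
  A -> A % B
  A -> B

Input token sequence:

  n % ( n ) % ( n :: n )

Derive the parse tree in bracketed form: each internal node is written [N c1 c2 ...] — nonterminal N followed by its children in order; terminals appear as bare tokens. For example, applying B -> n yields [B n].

[S [A [A [A [B n]] % [B ( [S [A [B n]]] )]] % [B ( [S [A [B n]] :: [S [A [B n]]]] )]]]

S
A
A % B
A % B % B
B % B % B
n % B % B
n % ( S ) % B
n % ( A ) % B
n % ( B ) % B
n % ( n ) % B
n % ( n ) % ( S )
n % ( n ) % ( A :: S )
n % ( n ) % ( B :: S )
n % ( n ) % ( n :: S )
n % ( n ) % ( n :: A )
n % ( n ) % ( n :: B )
n % ( n ) % ( n :: n )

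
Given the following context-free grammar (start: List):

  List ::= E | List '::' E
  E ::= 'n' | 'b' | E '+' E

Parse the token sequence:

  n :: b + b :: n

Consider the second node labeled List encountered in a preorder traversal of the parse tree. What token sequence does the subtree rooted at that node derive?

n :: b + b

[List [List [List [E n]] :: [E [E b] + [E b]]] :: [E n]]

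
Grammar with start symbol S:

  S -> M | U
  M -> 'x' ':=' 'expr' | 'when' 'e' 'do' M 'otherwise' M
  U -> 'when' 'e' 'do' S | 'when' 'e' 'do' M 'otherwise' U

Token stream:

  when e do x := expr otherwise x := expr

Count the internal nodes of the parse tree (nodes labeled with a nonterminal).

4

[S [M when e do [M x := expr] otherwise [M x := expr]]]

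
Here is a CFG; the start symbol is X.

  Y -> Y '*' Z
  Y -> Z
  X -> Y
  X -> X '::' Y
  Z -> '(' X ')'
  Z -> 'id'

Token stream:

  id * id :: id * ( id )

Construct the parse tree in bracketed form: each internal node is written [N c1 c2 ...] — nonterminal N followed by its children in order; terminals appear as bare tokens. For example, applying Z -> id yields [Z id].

[X [X [Y [Y [Z id]] * [Z id]]] :: [Y [Y [Z id]] * [Z ( [X [Y [Z id]]] )]]]

X
X :: Y
Y :: Y
Y * Z :: Y
Z * Z :: Y
id * Z :: Y
id * id :: Y
id * id :: Y * Z
id * id :: Z * Z
id * id :: id * Z
id * id :: id * ( X )
id * id :: id * ( Y )
id * id :: id * ( Z )
id * id :: id * ( id )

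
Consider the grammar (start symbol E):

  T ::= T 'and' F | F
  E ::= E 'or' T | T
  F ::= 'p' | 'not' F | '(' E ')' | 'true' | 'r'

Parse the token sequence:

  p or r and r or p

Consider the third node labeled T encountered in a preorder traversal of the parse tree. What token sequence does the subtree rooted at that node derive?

r

[E [E [E [T [F p]]] or [T [T [F r]] and [F r]]] or [T [F p]]]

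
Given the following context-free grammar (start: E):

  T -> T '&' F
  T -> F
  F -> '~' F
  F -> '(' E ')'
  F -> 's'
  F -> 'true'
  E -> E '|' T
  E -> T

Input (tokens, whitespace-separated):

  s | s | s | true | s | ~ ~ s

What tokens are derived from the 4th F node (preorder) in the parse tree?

true

[E [E [E [E [E [E [T [F s]]] | [T [F s]]] | [T [F s]]] | [T [F true]]] | [T [F s]]] | [T [F ~ [F ~ [F s]]]]]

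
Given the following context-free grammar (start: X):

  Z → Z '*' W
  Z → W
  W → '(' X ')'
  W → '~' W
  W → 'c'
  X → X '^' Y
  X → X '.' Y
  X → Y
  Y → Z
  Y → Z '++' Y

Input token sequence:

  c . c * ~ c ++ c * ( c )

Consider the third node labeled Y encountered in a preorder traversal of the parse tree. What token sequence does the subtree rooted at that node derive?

[X [X [Y [Z [W c]]]] . [Y [Z [Z [W c]] * [W ~ [W c]]] ++ [Y [Z [Z [W c]] * [W ( [X [Y [Z [W c]]]] )]]]]]

c * ( c )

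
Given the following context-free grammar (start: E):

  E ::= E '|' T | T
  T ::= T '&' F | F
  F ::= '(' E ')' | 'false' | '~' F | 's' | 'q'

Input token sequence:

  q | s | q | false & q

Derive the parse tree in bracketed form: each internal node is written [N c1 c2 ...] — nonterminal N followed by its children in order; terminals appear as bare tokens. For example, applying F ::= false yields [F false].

[E [E [E [E [T [F q]]] | [T [F s]]] | [T [F q]]] | [T [T [F false]] & [F q]]]

E
E | T
E | T | T
E | T | T | T
T | T | T | T
F | T | T | T
q | T | T | T
q | F | T | T
q | s | T | T
q | s | F | T
q | s | q | T
q | s | q | T & F
q | s | q | F & F
q | s | q | false & F
q | s | q | false & q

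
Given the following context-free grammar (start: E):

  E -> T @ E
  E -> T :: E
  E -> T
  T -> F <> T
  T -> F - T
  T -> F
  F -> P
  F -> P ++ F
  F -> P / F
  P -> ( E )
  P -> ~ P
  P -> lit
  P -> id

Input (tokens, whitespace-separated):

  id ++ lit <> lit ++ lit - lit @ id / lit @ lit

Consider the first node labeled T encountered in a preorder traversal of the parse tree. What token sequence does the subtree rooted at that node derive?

id ++ lit <> lit ++ lit - lit

[E [T [F [P id] ++ [F [P lit]]] <> [T [F [P lit] ++ [F [P lit]]] - [T [F [P lit]]]]] @ [E [T [F [P id] / [F [P lit]]]] @ [E [T [F [P lit]]]]]]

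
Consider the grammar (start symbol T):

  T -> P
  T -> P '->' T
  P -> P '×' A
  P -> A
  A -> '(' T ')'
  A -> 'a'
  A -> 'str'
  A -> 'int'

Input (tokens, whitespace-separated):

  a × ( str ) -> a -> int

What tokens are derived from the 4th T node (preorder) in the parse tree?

[T [P [P [A a]] × [A ( [T [P [A str]]] )]] -> [T [P [A a]] -> [T [P [A int]]]]]

int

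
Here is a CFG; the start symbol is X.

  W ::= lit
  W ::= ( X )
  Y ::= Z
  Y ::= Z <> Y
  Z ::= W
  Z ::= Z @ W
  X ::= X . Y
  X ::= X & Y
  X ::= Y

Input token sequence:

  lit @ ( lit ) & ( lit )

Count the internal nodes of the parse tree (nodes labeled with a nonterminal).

18

[X [X [Y [Z [Z [W lit]] @ [W ( [X [Y [Z [W lit]]]] )]]]] & [Y [Z [W ( [X [Y [Z [W lit]]]] )]]]]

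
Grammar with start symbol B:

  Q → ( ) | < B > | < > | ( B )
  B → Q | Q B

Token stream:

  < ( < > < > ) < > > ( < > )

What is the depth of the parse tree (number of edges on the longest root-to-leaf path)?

7

[B [Q < [B [Q ( [B [Q < >] [B [Q < >]]] )] [B [Q < >]]] >] [B [Q ( [B [Q < >]] )]]]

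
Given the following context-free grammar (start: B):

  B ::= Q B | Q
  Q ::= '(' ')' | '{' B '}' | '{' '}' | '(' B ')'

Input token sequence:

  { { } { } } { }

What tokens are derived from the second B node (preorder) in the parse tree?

[B [Q { [B [Q { }] [B [Q { }]]] }] [B [Q { }]]]

{ } { }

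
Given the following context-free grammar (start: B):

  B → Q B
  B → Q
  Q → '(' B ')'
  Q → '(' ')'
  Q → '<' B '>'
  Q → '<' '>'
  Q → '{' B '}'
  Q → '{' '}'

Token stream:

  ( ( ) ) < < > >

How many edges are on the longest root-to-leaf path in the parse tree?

5

[B [Q ( [B [Q ( )]] )] [B [Q < [B [Q < >]] >]]]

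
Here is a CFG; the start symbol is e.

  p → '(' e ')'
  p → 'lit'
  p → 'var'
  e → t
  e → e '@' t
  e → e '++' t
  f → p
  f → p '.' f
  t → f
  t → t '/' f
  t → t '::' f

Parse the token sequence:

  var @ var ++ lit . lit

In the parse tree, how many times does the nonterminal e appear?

[e [e [e [t [f [p var]]]] @ [t [f [p var]]]] ++ [t [f [p lit] . [f [p lit]]]]]

3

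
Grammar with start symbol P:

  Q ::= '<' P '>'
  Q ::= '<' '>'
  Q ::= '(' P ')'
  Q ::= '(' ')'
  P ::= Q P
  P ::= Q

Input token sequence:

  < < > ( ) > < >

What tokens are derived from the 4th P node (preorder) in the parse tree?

[P [Q < [P [Q < >] [P [Q ( )]]] >] [P [Q < >]]]

< >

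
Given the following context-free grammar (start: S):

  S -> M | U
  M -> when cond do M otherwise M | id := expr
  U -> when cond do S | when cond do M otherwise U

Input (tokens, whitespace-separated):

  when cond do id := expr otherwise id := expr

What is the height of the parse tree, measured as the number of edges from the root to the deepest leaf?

3

[S [M when cond do [M id := expr] otherwise [M id := expr]]]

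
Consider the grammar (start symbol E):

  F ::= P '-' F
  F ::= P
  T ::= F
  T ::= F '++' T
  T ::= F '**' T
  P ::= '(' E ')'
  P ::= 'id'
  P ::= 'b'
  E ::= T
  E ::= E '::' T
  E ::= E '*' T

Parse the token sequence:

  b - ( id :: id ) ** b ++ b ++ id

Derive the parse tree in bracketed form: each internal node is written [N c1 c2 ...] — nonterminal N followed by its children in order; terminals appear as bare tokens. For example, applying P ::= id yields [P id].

E
T
F ** T
P - F ** T
b - F ** T
b - P ** T
b - ( E ) ** T
b - ( E :: T ) ** T
b - ( T :: T ) ** T
b - ( F :: T ) ** T
b - ( P :: T ) ** T
b - ( id :: T ) ** T
b - ( id :: F ) ** T
b - ( id :: P ) ** T
b - ( id :: id ) ** T
b - ( id :: id ) ** F ++ T
b - ( id :: id ) ** P ++ T
b - ( id :: id ) ** b ++ T
b - ( id :: id ) ** b ++ F ++ T
b - ( id :: id ) ** b ++ P ++ T
b - ( id :: id ) ** b ++ b ++ T
b - ( id :: id ) ** b ++ b ++ F
b - ( id :: id ) ** b ++ b ++ P
b - ( id :: id ) ** b ++ b ++ id

[E [T [F [P b] - [F [P ( [E [E [T [F [P id]]]] :: [T [F [P id]]]] )]]] ** [T [F [P b]] ++ [T [F [P b]] ++ [T [F [P id]]]]]]]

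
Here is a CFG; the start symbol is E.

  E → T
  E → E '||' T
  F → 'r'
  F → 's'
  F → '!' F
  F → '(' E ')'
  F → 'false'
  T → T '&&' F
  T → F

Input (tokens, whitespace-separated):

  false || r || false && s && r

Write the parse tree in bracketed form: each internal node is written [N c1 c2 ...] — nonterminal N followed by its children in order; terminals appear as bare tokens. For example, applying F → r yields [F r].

E
E || T
E || T || T
T || T || T
F || T || T
false || T || T
false || F || T
false || r || T
false || r || T && F
false || r || T && F && F
false || r || F && F && F
false || r || false && F && F
false || r || false && s && F
false || r || false && s && r

[E [E [E [T [F false]]] || [T [F r]]] || [T [T [T [F false]] && [F s]] && [F r]]]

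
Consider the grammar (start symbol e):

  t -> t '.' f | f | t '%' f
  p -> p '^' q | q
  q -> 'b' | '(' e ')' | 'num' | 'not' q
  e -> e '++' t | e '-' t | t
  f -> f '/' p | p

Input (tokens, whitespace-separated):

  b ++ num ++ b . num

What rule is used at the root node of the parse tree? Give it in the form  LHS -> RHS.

[e [e [e [t [f [p [q b]]]]] ++ [t [f [p [q num]]]]] ++ [t [t [f [p [q b]]]] . [f [p [q num]]]]]

e -> e '++' t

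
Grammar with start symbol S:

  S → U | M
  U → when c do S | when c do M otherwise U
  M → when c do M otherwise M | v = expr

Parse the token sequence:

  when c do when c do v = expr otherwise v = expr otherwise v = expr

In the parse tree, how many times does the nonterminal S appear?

[S [M when c do [M when c do [M v = expr] otherwise [M v = expr]] otherwise [M v = expr]]]

1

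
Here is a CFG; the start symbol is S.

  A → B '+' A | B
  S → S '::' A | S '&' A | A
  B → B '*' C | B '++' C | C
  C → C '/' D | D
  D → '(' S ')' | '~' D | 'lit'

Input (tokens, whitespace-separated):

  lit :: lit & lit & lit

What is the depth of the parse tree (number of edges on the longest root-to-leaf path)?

[S [S [S [S [A [B [C [D lit]]]]] :: [A [B [C [D lit]]]]] & [A [B [C [D lit]]]]] & [A [B [C [D lit]]]]]

8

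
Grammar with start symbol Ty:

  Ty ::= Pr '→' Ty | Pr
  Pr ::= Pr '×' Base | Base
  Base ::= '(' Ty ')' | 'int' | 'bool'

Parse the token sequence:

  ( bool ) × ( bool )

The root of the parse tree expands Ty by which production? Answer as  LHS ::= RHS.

Ty ::= Pr

[Ty [Pr [Pr [Base ( [Ty [Pr [Base bool]]] )]] × [Base ( [Ty [Pr [Base bool]]] )]]]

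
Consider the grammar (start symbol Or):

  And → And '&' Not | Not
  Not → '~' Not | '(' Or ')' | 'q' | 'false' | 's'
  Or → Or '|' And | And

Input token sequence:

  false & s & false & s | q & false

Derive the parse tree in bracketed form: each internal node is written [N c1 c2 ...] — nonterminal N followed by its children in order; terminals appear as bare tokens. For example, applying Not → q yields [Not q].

Or
Or | And
And | And
And & Not | And
And & Not & Not | And
And & Not & Not & Not | And
Not & Not & Not & Not | And
false & Not & Not & Not | And
false & s & Not & Not | And
false & s & false & Not | And
false & s & false & s | And
false & s & false & s | And & Not
false & s & false & s | Not & Not
false & s & false & s | q & Not
false & s & false & s | q & false

[Or [Or [And [And [And [And [Not false]] & [Not s]] & [Not false]] & [Not s]]] | [And [And [Not q]] & [Not false]]]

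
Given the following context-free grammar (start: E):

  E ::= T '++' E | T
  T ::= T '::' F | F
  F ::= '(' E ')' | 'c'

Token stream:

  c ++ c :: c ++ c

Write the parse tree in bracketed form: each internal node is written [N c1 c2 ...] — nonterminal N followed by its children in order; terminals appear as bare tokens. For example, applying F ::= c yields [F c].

[E [T [F c]] ++ [E [T [T [F c]] :: [F c]] ++ [E [T [F c]]]]]

E
T ++ E
F ++ E
c ++ E
c ++ T ++ E
c ++ T :: F ++ E
c ++ F :: F ++ E
c ++ c :: F ++ E
c ++ c :: c ++ E
c ++ c :: c ++ T
c ++ c :: c ++ F
c ++ c :: c ++ c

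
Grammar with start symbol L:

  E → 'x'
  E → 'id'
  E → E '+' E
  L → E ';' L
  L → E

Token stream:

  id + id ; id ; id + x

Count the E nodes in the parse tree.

7

[L [E [E id] + [E id]] ; [L [E id] ; [L [E [E id] + [E x]]]]]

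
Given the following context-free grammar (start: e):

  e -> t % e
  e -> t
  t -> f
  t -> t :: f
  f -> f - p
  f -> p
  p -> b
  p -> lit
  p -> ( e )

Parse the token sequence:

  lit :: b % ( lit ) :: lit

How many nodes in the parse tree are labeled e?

[e [t [t [f [p lit]]] :: [f [p b]]] % [e [t [t [f [p ( [e [t [f [p lit]]]] )]]] :: [f [p lit]]]]]

3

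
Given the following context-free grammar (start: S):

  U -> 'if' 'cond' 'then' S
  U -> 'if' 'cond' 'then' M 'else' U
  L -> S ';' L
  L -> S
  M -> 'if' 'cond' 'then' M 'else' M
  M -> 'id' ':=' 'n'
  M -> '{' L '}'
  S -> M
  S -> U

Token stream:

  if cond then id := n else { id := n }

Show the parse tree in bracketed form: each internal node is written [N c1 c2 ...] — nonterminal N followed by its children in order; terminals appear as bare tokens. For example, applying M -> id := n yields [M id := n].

[S [M if cond then [M id := n] else [M { [L [S [M id := n]]] }]]]

S
M
if cond then M else M
if cond then id := n else M
if cond then id := n else { L }
if cond then id := n else { S }
if cond then id := n else { M }
if cond then id := n else { id := n }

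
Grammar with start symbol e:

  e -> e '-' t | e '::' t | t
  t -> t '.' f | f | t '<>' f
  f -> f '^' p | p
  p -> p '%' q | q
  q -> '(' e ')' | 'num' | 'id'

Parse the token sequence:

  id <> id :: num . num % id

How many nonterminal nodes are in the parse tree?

[e [e [t [t [f [p [q id]]]] <> [f [p [q id]]]]] :: [t [t [f [p [q num]]]] . [f [p [p [q num]] % [q id]]]]]

20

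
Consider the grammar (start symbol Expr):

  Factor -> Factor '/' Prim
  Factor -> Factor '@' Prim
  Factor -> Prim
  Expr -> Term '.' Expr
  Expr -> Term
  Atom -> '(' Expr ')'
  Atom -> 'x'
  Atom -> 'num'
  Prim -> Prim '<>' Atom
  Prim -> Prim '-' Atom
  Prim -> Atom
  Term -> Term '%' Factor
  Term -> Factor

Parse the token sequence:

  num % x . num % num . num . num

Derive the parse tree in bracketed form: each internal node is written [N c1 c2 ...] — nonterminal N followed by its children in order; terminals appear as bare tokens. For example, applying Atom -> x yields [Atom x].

[Expr [Term [Term [Factor [Prim [Atom num]]]] % [Factor [Prim [Atom x]]]] . [Expr [Term [Term [Factor [Prim [Atom num]]]] % [Factor [Prim [Atom num]]]] . [Expr [Term [Factor [Prim [Atom num]]]] . [Expr [Term [Factor [Prim [Atom num]]]]]]]]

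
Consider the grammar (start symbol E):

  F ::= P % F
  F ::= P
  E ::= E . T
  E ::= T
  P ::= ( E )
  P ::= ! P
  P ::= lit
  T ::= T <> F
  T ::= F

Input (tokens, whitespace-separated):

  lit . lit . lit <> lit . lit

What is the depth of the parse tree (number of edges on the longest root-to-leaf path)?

7

[E [E [E [E [T [F [P lit]]]] . [T [F [P lit]]]] . [T [T [F [P lit]]] <> [F [P lit]]]] . [T [F [P lit]]]]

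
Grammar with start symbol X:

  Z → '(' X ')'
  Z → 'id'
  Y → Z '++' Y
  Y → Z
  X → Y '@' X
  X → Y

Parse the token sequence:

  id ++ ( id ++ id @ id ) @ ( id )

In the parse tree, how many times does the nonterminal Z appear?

[X [Y [Z id] ++ [Y [Z ( [X [Y [Z id] ++ [Y [Z id]]] @ [X [Y [Z id]]]] )]]] @ [X [Y [Z ( [X [Y [Z id]]] )]]]]

7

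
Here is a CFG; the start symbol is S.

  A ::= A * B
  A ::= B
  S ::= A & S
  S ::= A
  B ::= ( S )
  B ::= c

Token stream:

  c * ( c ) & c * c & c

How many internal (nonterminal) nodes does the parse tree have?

[S [A [A [B c]] * [B ( [S [A [B c]]] )]] & [S [A [A [B c]] * [B c]] & [S [A [B c]]]]]

16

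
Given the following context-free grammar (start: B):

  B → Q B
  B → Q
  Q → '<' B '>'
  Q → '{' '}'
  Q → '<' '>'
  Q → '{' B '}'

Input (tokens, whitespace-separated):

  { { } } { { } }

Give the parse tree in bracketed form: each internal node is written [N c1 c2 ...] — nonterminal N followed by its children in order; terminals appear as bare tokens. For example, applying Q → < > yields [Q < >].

B
Q B
{ B } B
{ Q } B
{ { } } B
{ { } } Q
{ { } } { B }
{ { } } { Q }
{ { } } { { } }

[B [Q { [B [Q { }]] }] [B [Q { [B [Q { }]] }]]]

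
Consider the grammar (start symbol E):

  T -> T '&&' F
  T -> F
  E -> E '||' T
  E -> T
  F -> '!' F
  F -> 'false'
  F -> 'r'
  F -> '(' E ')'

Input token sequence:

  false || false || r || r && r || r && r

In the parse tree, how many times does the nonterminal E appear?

5

[E [E [E [E [E [T [F false]]] || [T [F false]]] || [T [F r]]] || [T [T [F r]] && [F r]]] || [T [T [F r]] && [F r]]]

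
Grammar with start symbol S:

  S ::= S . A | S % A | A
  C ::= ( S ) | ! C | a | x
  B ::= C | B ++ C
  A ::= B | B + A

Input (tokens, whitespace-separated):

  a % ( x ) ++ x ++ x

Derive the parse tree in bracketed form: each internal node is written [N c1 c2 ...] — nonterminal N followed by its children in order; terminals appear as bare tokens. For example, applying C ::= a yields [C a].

[S [S [A [B [C a]]]] % [A [B [B [B [C ( [S [A [B [C x]]]] )]] ++ [C x]] ++ [C x]]]]

S
S % A
A % A
B % A
C % A
a % A
a % B
a % B ++ C
a % B ++ C ++ C
a % C ++ C ++ C
a % ( S ) ++ C ++ C
a % ( A ) ++ C ++ C
a % ( B ) ++ C ++ C
a % ( C ) ++ C ++ C
a % ( x ) ++ C ++ C
a % ( x ) ++ x ++ C
a % ( x ) ++ x ++ x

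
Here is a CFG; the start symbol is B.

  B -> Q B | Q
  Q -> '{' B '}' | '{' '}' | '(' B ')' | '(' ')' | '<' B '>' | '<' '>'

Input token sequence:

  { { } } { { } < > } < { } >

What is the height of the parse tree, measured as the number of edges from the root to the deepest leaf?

[B [Q { [B [Q { }]] }] [B [Q { [B [Q { }] [B [Q < >]]] }] [B [Q < [B [Q { }]] >]]]]

6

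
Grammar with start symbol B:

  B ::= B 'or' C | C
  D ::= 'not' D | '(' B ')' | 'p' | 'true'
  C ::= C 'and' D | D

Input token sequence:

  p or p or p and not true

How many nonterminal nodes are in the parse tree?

[B [B [B [C [D p]]] or [C [D p]]] or [C [C [D p]] and [D not [D true]]]]

12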